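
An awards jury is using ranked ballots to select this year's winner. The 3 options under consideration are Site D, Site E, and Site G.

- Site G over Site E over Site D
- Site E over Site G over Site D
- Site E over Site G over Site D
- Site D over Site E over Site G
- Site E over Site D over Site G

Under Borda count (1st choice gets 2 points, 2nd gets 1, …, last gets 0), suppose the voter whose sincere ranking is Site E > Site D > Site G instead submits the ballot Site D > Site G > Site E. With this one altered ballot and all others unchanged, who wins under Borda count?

Borda totals with the altered ballot: Site D 4, Site E 6, Site G 5.
The winner is unchanged: still Site E.

Site E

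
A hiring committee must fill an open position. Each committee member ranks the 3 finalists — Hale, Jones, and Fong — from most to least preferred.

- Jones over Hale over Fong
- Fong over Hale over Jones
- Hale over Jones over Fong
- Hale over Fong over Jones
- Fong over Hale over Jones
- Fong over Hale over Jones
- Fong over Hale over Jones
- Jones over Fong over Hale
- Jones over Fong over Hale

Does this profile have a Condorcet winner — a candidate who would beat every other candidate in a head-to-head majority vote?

Yes

Head-to-head results (9 voters total):
Hale vs Jones: Hale wins 6–3.
Hale vs Fong: Fong wins 6–3.
Jones vs Fong: Fong wins 5–4.
Fong beats each rival — Hale (6–3), Jones (5–4) — so Fong is the Condorcet winner.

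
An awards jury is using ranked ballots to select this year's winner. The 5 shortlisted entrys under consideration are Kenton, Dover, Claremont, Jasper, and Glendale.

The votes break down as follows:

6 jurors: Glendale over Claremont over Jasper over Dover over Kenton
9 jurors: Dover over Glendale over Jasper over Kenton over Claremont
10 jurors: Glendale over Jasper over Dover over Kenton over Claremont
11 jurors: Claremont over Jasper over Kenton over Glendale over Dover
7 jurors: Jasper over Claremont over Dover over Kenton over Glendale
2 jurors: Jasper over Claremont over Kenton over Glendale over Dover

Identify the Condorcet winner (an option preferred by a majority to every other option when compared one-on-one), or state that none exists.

Glendale

Head-to-head results (45 voters total):
Kenton vs Dover: Dover wins 32–13.
Kenton vs Claremont: Claremont wins 26–19.
Kenton vs Jasper: Jasper wins 45–0.
Kenton vs Glendale: Glendale wins 25–20.
Dover vs Claremont: Claremont wins 26–19.
Dover vs Jasper: Jasper wins 36–9.
Dover vs Glendale: Glendale wins 29–16.
Claremont vs Jasper: Jasper wins 28–17.
Claremont vs Glendale: Glendale wins 25–20.
Jasper vs Glendale: Glendale wins 25–20.
Glendale beats each rival — Kenton (25–20), Dover (29–16), Claremont (25–20), Jasper (25–20) — so Glendale is the Condorcet winner.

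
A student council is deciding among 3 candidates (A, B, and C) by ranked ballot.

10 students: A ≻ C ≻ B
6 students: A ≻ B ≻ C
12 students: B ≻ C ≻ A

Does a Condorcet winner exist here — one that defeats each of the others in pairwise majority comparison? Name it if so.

Head-to-head results (28 voters total):
A vs B: A wins 16–12.
A vs C: A wins 16–12.
B vs C: B wins 18–10.
A beats each rival — B (16–12), C (16–12) — so A is the Condorcet winner.

A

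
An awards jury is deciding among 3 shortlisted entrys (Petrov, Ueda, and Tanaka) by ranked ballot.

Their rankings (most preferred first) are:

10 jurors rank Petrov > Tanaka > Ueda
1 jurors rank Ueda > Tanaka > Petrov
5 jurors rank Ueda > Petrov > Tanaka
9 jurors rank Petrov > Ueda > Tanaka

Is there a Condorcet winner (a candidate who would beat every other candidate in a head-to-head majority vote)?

Head-to-head results (25 voters total):
Petrov vs Ueda: Petrov wins 19–6.
Petrov vs Tanaka: Petrov wins 24–1.
Ueda vs Tanaka: Ueda wins 15–10.
Petrov beats each rival — Ueda (19–6), Tanaka (24–1) — so Petrov is the Condorcet winner.

Yes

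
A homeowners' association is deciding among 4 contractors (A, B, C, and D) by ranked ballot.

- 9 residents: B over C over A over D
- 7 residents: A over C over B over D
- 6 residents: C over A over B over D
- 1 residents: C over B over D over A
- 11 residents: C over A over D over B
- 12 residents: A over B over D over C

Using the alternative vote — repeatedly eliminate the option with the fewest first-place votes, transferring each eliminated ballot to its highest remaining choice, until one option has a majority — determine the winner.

C

Round 1: A 19, C 18, B 9, D 0. D has the fewest and is eliminated.
Round 2: A 19, C 18, B 9. B has the fewest and is eliminated.
Round 3: C 27, A 19. C has a majority.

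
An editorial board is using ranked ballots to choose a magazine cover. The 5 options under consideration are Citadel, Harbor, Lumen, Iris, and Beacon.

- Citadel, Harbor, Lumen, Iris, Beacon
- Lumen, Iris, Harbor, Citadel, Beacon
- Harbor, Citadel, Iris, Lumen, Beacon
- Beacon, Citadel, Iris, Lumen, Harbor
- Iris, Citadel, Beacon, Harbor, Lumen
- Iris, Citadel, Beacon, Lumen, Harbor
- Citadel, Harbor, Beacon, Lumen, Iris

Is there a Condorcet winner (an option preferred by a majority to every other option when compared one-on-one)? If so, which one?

Head-to-head results (7 voters total):
Citadel vs Harbor: Citadel wins 5–2.
Citadel vs Lumen: Citadel wins 6–1.
Citadel vs Iris: Citadel wins 4–3.
Citadel vs Beacon: Citadel wins 6–1.
Harbor vs Lumen: Harbor wins 4–3.
Harbor vs Iris: Iris wins 4–3.
Harbor vs Beacon: Harbor wins 4–3.
Lumen vs Iris: Iris wins 4–3.
Lumen vs Beacon: Beacon wins 4–3.
Iris vs Beacon: Iris wins 5–2.
Citadel beats each rival — Harbor (5–2), Lumen (6–1), Iris (4–3), Beacon (6–1) — so Citadel is the Condorcet winner.

Citadel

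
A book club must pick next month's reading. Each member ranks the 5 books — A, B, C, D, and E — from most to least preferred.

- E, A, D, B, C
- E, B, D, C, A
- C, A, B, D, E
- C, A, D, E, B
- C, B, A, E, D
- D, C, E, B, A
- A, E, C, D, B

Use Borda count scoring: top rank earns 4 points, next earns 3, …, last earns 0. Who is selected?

Borda scores:
  A: 3 + 0 + 3 + 3 + 2 + 0 + 4 = 15
  B: 1 + 3 + 2 + 0 + 3 + 1 + 0 = 10
  C: 0 + 1 + 4 + 4 + 4 + 3 + 2 = 18
  D: 2 + 2 + 1 + 2 + 0 + 4 + 1 = 12
  E: 4 + 4 + 0 + 1 + 1 + 2 + 3 = 15
C has the highest total.

C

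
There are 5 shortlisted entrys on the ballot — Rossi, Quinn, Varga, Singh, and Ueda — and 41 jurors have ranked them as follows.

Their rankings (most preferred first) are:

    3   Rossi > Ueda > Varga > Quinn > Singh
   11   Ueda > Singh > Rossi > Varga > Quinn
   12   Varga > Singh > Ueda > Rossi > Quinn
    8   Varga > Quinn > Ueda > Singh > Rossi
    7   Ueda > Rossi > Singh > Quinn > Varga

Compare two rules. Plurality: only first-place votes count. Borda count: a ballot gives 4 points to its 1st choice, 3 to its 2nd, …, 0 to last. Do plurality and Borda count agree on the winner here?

No

Plurality first-place counts: Rossi 3, Quinn 0, Varga 20, Singh 0, Ueda 18 → Varga.
Borda totals: Rossi 67, Quinn 34, Varga 97, Singh 91, Ueda 121 → Ueda.
The two rules disagree: plurality picks Varga, Borda picks Ueda.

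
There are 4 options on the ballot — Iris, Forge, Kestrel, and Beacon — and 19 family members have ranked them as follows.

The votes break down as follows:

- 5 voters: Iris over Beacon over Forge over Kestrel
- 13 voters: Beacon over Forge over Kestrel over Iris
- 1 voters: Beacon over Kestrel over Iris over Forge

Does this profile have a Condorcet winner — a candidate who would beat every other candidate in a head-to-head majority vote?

Yes

Head-to-head results (19 voters total):
Iris vs Forge: Forge wins 13–6.
Iris vs Kestrel: Kestrel wins 14–5.
Iris vs Beacon: Beacon wins 14–5.
Forge vs Kestrel: Forge wins 18–1.
Forge vs Beacon: Beacon wins 19–0.
Kestrel vs Beacon: Beacon wins 19–0.
Beacon beats each rival — Iris (14–5), Forge (19–0), Kestrel (19–0) — so Beacon is the Condorcet winner.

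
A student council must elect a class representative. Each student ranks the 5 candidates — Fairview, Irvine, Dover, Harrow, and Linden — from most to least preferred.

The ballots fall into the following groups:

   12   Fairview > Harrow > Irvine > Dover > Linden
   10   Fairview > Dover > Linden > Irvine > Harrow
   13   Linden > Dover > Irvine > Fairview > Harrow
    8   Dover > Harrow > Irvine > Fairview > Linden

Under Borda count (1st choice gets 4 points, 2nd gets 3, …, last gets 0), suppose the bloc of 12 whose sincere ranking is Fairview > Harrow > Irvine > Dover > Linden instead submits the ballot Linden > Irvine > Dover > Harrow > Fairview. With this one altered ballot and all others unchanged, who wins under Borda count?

Borda totals with the altered ballot: Fairview 61, Irvine 88, Dover 125, Harrow 36, Linden 120.
The winner is unchanged: still Dover.

Dover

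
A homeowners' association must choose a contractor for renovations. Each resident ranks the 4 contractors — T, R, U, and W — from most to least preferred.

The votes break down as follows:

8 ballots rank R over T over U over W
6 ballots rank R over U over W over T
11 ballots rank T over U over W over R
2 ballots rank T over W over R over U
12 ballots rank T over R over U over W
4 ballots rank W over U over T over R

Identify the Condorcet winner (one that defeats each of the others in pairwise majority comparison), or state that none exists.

T

Head-to-head results (43 voters total):
T vs R: T wins 29–14.
T vs U: T wins 33–10.
T vs W: T wins 33–10.
R vs U: R wins 28–15.
R vs W: R wins 26–17.
U vs W: U wins 37–6.
T beats each rival — R (29–14), U (33–10), W (33–10) — so T is the Condorcet winner.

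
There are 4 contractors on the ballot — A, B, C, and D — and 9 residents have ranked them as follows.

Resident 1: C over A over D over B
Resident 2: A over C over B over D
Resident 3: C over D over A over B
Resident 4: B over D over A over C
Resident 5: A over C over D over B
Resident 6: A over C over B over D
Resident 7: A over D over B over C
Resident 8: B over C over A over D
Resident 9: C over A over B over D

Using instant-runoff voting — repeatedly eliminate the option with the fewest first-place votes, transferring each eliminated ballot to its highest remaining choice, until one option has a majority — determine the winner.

A

Round 1: A 4, C 3, B 2, D 0. D has the fewest and is eliminated.
Round 2: A 4, C 3, B 2. B has the fewest and is eliminated.
Round 3: A 5, C 4. A has a majority.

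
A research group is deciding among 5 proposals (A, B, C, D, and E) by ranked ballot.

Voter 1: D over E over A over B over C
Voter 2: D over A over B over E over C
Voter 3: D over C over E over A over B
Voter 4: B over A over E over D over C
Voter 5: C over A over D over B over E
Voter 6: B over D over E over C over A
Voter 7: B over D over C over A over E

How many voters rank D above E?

6

Ballots ranking D above E: 6.
Ballots ranking E above D: 1.
So 6 of 7 voters prefer D to E.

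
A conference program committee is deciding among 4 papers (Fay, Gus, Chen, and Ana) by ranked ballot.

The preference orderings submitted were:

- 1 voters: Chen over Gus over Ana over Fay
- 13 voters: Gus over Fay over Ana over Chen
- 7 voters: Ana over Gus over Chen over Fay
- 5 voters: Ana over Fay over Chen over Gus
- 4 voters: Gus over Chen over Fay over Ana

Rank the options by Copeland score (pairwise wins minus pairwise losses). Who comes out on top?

Pairwise results:
  Fay vs Gus: Gus wins 25–5.
  Fay vs Chen: Fay wins 18–12.
  Fay vs Ana: Fay wins 17–13.
  Gus vs Chen: Gus wins 24–6.
  Gus vs Ana: Gus wins 18–12.
  Chen vs Ana: Ana wins 25–5.
Copeland scores (wins − losses):
  Fay: 2 − 1 = 1
  Gus: 3 − 0 = 3
  Chen: 0 − 3 = -3
  Ana: 1 − 2 = -1
Gus has the best Copeland score.

Gus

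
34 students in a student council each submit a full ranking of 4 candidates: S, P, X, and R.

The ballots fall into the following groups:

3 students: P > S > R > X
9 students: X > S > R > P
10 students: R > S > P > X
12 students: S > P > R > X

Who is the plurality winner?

First-place vote totals:
  S: 12
  P: 3
  X: 9
  R: 10
S has the most first-place votes.

S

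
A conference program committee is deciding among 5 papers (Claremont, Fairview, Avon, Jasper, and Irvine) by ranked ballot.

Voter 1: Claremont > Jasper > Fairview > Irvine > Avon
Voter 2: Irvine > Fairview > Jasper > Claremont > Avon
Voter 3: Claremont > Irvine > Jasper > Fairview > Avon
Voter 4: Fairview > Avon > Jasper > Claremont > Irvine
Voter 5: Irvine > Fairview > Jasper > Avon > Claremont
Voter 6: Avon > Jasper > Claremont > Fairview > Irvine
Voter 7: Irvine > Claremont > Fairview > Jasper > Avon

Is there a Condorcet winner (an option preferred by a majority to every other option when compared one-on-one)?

No

Head-to-head results (7 voters total):
Claremont vs Fairview: Claremont wins 4–3.
Claremont vs Avon: Claremont wins 4–3.
Claremont vs Jasper: Jasper wins 4–3.
Claremont vs Irvine: Claremont wins 4–3.
Fairview vs Avon: Fairview wins 6–1.
Fairview vs Jasper: Fairview wins 4–3.
Fairview vs Irvine: Irvine wins 4–3.
Avon vs Jasper: Jasper wins 5–2.
Avon vs Irvine: Irvine wins 5–2.
Jasper vs Irvine: Irvine wins 4–3.
No candidate beats all others: Claremont beats Fairview beats Jasper beats Claremont, a majority cycle.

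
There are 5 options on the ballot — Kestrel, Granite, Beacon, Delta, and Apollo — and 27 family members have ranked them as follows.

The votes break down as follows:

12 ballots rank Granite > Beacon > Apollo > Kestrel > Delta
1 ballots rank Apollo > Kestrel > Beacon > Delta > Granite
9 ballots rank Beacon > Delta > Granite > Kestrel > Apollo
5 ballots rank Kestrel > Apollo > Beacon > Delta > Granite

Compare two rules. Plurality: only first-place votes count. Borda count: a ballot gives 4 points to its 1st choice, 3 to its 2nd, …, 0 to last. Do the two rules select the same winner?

Plurality first-place counts: Kestrel 5, Granite 12, Beacon 9, Delta 0, Apollo 1 → Granite.
Borda totals: Kestrel 44, Granite 66, Beacon 84, Delta 33, Apollo 43 → Beacon.
The two rules disagree: plurality picks Granite, Borda picks Beacon.

No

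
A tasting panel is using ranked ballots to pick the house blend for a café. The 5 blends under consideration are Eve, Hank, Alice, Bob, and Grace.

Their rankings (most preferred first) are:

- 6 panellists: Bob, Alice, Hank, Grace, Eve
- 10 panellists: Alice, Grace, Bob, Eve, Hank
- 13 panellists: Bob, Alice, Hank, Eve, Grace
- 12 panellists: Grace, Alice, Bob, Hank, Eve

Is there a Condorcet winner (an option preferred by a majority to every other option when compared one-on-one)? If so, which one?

Alice

Head-to-head results (41 voters total):
Eve vs Hank: Hank wins 31–10.
Eve vs Alice: Alice wins 41–0.
Eve vs Bob: Bob wins 41–0.
Eve vs Grace: Grace wins 28–13.
Hank vs Alice: Alice wins 41–0.
Hank vs Bob: Bob wins 41–0.
Hank vs Grace: Grace wins 22–19.
Alice vs Bob: Alice wins 22–19.
Alice vs Grace: Alice wins 29–12.
Bob vs Grace: Grace wins 22–19.
Alice beats each rival — Eve (41–0), Hank (41–0), Bob (22–19), Grace (29–12) — so Alice is the Condorcet winner.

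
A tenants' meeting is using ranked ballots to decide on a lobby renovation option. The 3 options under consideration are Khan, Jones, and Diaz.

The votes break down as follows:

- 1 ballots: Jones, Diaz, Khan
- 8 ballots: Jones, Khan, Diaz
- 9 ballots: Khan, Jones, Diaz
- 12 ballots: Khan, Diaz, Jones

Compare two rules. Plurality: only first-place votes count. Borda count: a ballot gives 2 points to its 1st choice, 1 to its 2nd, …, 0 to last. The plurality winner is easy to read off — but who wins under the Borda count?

Plurality first-place counts: Khan 21, Jones 9, Diaz 0 → Khan.
Borda totals: Khan 50, Jones 27, Diaz 13 → Khan.

Khan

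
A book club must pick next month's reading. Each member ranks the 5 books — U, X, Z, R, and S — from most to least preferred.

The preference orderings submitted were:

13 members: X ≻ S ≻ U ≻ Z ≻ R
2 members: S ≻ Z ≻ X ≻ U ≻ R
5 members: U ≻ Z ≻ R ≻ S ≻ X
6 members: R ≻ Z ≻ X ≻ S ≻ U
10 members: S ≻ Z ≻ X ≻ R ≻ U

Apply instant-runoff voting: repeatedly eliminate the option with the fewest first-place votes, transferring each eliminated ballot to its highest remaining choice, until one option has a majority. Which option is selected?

X

Round 1: X 13, S 12, R 6, U 5, Z 0. Z has the fewest and is eliminated.
Round 2: X 13, S 12, R 6, U 5. U has the fewest and is eliminated.
Round 3: X 13, S 12, R 11. R has the fewest and is eliminated.
Round 4: X 19, S 17. X has a majority.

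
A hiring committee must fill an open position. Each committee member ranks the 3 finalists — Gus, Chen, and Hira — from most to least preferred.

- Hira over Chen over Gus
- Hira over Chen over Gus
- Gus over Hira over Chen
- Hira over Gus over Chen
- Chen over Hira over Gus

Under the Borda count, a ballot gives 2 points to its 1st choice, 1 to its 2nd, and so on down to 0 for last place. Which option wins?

Borda scores:
  Gus: 0 + 0 + 2 + 1 + 0 = 3
  Chen: 1 + 1 + 0 + 0 + 2 = 4
  Hira: 2 + 2 + 1 + 2 + 1 = 8
Hira has the highest total.

Hira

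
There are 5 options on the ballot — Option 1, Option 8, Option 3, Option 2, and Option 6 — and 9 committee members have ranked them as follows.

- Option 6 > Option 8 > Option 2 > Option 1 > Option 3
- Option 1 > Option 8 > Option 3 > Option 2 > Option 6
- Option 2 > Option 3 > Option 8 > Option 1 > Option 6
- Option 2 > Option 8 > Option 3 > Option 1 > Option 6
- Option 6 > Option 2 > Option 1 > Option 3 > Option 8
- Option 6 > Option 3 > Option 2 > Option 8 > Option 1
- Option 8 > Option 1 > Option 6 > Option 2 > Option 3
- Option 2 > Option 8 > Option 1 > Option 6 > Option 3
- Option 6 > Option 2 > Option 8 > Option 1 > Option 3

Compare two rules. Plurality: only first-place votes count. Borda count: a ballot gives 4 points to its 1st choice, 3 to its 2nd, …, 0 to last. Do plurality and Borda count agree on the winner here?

Plurality first-place counts: Option 1 1, Option 8 1, Option 3 0, Option 2 3, Option 6 4 → Option 6.
Borda totals: Option 1 15, Option 8 21, Option 3 11, Option 2 24, Option 6 19 → Option 2.
The two rules disagree: plurality picks Option 6, Borda picks Option 2.

No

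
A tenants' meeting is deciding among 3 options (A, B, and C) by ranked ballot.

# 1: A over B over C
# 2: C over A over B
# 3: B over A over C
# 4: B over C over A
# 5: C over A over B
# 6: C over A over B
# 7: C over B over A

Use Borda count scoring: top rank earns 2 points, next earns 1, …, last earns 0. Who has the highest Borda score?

Borda scores:
  A: 2 + 1 + 1 + 0 + 1 + 1 + 0 = 6
  B: 1 + 0 + 2 + 2 + 0 + 0 + 1 = 6
  C: 0 + 2 + 0 + 1 + 2 + 2 + 2 = 9
C has the highest total.

C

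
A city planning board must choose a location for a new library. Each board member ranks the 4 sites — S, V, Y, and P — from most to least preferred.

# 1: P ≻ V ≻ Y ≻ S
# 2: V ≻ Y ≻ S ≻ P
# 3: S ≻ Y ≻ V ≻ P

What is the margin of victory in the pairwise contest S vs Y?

1

Ballots ranking S above Y: 1.
Ballots ranking Y above S: 2.
Y wins 2–1, a margin of 1.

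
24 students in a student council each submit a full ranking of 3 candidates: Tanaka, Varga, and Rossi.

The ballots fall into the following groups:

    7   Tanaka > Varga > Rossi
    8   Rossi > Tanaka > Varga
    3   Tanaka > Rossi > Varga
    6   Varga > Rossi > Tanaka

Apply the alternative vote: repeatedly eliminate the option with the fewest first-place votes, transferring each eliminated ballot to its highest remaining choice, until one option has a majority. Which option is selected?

Round 1: Tanaka 10, Rossi 8, Varga 6. Varga has the fewest and is eliminated.
Round 2: Rossi 14, Tanaka 10. Rossi has a majority.

Rossi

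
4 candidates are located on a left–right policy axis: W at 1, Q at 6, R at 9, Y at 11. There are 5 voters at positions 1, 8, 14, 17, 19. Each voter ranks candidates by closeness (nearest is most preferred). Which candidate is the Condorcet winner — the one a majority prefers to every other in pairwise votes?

Y

With single-peaked preferences on a line, the Condorcet winner is the candidate closest to the median voter.
The median voter (position 14) is closest to Y at 11.
Check: Y vs Q — voters closer to Y: 3 of 5.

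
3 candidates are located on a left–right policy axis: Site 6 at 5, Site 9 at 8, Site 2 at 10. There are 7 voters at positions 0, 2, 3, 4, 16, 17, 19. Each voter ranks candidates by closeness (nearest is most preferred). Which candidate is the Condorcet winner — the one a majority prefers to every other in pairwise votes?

Site 6

With single-peaked preferences on a line, the Condorcet winner is the candidate closest to the median voter.
The median voter (position 4) is closest to Site 6 at 5.
Check: Site 6 vs Site 9 — voters closer to Site 6: 4 of 7.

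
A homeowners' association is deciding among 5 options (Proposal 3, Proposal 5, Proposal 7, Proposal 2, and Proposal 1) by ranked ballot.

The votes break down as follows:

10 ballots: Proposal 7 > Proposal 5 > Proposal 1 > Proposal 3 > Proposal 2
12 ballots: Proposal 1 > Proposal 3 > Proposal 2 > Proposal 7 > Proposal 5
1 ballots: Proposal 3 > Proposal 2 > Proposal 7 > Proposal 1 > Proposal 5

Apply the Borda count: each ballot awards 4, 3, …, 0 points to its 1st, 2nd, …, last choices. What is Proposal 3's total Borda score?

50

Borda scores:
  Proposal 3: 10·1 + 12·3 + 4 = 50
  Proposal 5: 10·3 + 12·0 + 0 = 30
  Proposal 7: 10·4 + 12·1 + 2 = 54
  Proposal 2: 10·0 + 12·2 + 3 = 27
  Proposal 1: 10·2 + 12·4 + 1 = 69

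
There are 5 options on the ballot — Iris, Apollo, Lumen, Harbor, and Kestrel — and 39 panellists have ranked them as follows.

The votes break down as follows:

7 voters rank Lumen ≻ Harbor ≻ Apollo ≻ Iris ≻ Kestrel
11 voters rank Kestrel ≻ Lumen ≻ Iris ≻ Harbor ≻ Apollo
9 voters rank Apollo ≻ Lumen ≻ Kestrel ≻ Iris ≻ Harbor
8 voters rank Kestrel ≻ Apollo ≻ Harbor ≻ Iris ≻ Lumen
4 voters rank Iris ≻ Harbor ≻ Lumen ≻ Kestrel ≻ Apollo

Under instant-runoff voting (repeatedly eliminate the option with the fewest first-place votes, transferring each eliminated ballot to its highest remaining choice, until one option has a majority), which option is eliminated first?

Round 1: Kestrel 19, Apollo 9, Lumen 7, Iris 4, Harbor 0. Harbor has the fewest and is eliminated.
Round 2: Kestrel 19, Apollo 9, Lumen 7, Iris 4. Iris has the fewest and is eliminated.
Round 3: Kestrel 19, Lumen 11, Apollo 9. Apollo has the fewest and is eliminated.
Round 4: Lumen 20, Kestrel 19. Lumen has a majority.

Harbor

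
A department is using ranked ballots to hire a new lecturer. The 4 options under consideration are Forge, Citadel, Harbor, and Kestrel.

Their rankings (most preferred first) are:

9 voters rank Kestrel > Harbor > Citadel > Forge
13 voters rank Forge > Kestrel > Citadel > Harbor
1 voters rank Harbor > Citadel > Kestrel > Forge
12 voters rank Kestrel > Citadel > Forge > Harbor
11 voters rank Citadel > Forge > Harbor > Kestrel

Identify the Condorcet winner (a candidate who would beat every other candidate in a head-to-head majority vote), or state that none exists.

Head-to-head results (46 voters total):
Forge vs Citadel: Citadel wins 33–13.
Forge vs Harbor: Forge wins 36–10.
Forge vs Kestrel: Forge wins 24–22.
Citadel vs Harbor: Citadel wins 36–10.
Citadel vs Kestrel: Kestrel wins 34–12.
Harbor vs Kestrel: Kestrel wins 34–12.
No candidate beats all others: Forge beats Kestrel beats Citadel beats Forge, a majority cycle.

No Condorcet winner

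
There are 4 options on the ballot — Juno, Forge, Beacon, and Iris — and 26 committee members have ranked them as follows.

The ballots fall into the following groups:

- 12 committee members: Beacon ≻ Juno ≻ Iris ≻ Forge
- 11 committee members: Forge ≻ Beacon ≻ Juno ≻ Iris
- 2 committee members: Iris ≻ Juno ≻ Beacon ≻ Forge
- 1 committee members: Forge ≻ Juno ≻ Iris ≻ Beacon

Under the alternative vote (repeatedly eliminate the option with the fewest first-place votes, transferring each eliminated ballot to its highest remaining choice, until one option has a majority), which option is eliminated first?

Round 1: Forge 12, Beacon 12, Iris 2, Juno 0. Juno has the fewest and is eliminated.
Round 2: Forge 12, Beacon 12, Iris 2. Iris has the fewest and is eliminated.
Round 3: Beacon 14, Forge 12. Beacon has a majority.

Juno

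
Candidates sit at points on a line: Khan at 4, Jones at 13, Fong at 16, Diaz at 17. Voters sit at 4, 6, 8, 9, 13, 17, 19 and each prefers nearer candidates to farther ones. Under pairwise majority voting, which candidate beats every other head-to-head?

Jones

With single-peaked preferences on a line, the Condorcet winner is the candidate closest to the median voter.
The median voter (position 9) is closest to Jones at 13.
Check: Jones vs Diaz — voters closer to Jones: 5 of 7.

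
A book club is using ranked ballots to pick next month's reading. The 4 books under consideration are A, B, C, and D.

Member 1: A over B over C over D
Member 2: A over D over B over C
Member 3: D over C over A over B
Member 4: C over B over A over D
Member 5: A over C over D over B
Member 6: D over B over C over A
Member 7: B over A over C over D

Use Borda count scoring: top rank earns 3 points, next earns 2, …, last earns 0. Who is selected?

A

Borda scores:
  A: 3 + 3 + 1 + 1 + 3 + 0 + 2 = 13
  B: 2 + 1 + 0 + 2 + 0 + 2 + 3 = 10
  C: 1 + 0 + 2 + 3 + 2 + 1 + 1 = 10
  D: 0 + 2 + 3 + 0 + 1 + 3 + 0 = 9
A has the highest total.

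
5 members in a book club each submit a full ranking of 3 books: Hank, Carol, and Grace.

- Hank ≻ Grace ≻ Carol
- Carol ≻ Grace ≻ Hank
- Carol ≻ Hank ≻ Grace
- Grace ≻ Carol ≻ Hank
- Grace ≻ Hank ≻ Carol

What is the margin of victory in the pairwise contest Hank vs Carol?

1

Ballots ranking Hank above Carol: 2.
Ballots ranking Carol above Hank: 3.
Carol wins 3–2, a margin of 1.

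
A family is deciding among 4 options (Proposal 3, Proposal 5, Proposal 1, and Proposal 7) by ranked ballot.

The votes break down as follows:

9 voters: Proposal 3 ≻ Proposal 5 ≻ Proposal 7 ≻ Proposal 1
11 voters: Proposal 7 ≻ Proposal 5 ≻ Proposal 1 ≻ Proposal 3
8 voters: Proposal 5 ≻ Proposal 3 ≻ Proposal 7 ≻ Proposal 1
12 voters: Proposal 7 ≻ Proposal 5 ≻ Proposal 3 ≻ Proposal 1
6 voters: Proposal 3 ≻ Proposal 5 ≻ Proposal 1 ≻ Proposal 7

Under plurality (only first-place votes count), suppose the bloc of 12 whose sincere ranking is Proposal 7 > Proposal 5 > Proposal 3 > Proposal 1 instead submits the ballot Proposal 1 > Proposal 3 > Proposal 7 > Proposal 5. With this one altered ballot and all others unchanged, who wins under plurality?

First-place totals with the altered ballot: Proposal 3 15, Proposal 5 8, Proposal 1 12, Proposal 7 11.
The switch changes the winner from Proposal 7 to Proposal 3.

Proposal 3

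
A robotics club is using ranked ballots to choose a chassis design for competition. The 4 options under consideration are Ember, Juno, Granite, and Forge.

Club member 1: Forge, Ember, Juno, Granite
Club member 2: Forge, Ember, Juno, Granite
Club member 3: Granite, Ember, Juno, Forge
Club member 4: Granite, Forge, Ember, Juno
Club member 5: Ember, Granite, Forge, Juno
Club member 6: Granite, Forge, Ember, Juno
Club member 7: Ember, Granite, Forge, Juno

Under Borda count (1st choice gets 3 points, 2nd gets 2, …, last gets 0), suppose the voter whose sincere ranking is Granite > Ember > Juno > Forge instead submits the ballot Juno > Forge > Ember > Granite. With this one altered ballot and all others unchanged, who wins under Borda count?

Borda totals with the altered ballot: Ember 13, Juno 5, Granite 10, Forge 14.
The switch changes the winner from Ember to Forge.

Forge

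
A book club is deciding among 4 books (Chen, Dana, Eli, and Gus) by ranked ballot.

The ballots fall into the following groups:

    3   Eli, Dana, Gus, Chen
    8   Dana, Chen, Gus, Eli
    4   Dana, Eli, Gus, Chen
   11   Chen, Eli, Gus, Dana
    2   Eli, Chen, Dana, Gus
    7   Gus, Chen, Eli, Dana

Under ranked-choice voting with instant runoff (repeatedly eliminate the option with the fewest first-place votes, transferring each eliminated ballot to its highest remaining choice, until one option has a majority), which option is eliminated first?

Eli

Round 1: Dana 12, Chen 11, Gus 7, Eli 5. Eli has the fewest and is eliminated.
Round 2: Dana 15, Chen 13, Gus 7. Gus has the fewest and is eliminated.
Round 3: Chen 20, Dana 15. Chen has a majority.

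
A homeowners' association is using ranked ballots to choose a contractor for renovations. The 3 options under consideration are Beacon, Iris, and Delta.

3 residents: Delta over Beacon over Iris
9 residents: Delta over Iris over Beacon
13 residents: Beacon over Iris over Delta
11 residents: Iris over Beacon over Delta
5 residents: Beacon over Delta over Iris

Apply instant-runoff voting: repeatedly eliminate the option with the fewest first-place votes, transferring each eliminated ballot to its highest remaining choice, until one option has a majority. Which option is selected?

Beacon

Round 1: Beacon 18, Delta 12, Iris 11. Iris has the fewest and is eliminated.
Round 2: Beacon 29, Delta 12. Beacon has a majority.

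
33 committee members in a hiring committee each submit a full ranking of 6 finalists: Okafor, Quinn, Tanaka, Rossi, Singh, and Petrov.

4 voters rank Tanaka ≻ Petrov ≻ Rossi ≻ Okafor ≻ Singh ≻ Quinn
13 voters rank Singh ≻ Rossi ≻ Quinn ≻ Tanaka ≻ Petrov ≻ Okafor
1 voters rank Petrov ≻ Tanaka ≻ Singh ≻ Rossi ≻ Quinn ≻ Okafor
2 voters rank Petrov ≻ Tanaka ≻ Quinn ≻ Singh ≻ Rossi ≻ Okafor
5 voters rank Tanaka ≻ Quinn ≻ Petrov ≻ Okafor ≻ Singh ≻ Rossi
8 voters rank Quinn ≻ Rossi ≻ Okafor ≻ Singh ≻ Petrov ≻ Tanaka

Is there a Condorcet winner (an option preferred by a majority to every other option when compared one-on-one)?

No

Head-to-head results (33 voters total):
Okafor vs Quinn: Quinn wins 29–4.
Okafor vs Tanaka: Tanaka wins 25–8.
Okafor vs Rossi: Rossi wins 28–5.
Okafor vs Singh: Okafor wins 17–16.
Okafor vs Petrov: Petrov wins 25–8.
Quinn vs Tanaka: Quinn wins 21–12.
Quinn vs Rossi: Rossi wins 18–15.
Quinn vs Singh: Singh wins 18–15.
Quinn vs Petrov: Quinn wins 26–7.
Tanaka vs Rossi: Rossi wins 21–12.
Tanaka vs Singh: Singh wins 21–12.
Tanaka vs Petrov: Tanaka wins 22–11.
Rossi vs Singh: Singh wins 21–12.
Rossi vs Petrov: Rossi wins 21–12.
Singh vs Petrov: Singh wins 21–12.
No candidate beats all others: Okafor beats Singh beats Quinn beats Okafor, a majority cycle.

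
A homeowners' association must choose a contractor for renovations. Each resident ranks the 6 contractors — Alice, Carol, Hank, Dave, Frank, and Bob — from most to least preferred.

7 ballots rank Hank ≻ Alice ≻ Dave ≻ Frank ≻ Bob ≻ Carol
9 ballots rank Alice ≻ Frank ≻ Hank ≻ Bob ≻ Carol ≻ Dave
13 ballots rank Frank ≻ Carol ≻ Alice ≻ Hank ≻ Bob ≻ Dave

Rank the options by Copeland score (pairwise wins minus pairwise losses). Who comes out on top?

Alice

Pairwise results:
  Alice vs Carol: Alice wins 16–13.
  Alice vs Hank: Alice wins 22–7.
  Alice vs Dave: Alice wins 29–0.
  Alice vs Frank: Alice wins 16–13.
  Alice vs Bob: Alice wins 29–0.
  Carol vs Hank: Hank wins 16–13.
  Carol vs Dave: Carol wins 22–7.
  Carol vs Frank: Frank wins 29–0.
  Carol vs Bob: Bob wins 16–13.
  Hank vs Dave: Hank wins 29–0.
  Hank vs Frank: Frank wins 22–7.
  Hank vs Bob: Hank wins 29–0.
  Dave vs Frank: Frank wins 22–7.
  Dave vs Bob: Bob wins 22–7.
  Frank vs Bob: Frank wins 29–0.
Copeland scores (wins − losses):
  Alice: 5 − 0 = 5
  Carol: 1 − 4 = -3
  Hank: 3 − 2 = 1
  Dave: 0 − 5 = -5
  Frank: 4 − 1 = 3
  Bob: 2 − 3 = -1
Alice has the best Copeland score.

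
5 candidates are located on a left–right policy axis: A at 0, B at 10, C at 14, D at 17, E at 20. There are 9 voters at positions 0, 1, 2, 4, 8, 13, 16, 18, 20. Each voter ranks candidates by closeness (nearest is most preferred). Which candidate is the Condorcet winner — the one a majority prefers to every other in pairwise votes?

With single-peaked preferences on a line, the Condorcet winner is the candidate closest to the median voter.
The median voter (position 8) is closest to B at 10.
Check: B vs D — voters closer to B: 6 of 9.

B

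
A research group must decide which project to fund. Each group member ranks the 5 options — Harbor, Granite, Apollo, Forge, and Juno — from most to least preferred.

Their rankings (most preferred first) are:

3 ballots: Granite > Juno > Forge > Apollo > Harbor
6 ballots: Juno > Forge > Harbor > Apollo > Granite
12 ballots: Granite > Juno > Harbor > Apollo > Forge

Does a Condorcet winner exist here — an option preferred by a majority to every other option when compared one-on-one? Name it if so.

Head-to-head results (21 voters total):
Harbor vs Granite: Granite wins 15–6.
Harbor vs Apollo: Harbor wins 18–3.
Harbor vs Forge: Harbor wins 12–9.
Harbor vs Juno: Juno wins 21–0.
Granite vs Apollo: Granite wins 15–6.
Granite vs Forge: Granite wins 15–6.
Granite vs Juno: Granite wins 15–6.
Apollo vs Forge: Apollo wins 12–9.
Apollo vs Juno: Juno wins 21–0.
Forge vs Juno: Juno wins 21–0.
Granite beats each rival — Harbor (15–6), Apollo (15–6), Forge (15–6), Juno (15–6) — so Granite is the Condorcet winner.

Granite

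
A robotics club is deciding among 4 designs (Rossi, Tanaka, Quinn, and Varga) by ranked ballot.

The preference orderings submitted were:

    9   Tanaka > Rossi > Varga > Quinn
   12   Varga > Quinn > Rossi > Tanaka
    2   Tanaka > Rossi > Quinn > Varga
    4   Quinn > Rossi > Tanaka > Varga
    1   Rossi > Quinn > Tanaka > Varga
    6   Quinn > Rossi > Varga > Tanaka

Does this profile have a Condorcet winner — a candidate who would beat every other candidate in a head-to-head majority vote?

No

Head-to-head results (34 voters total):
Rossi vs Tanaka: Rossi wins 23–11.
Rossi vs Quinn: Quinn wins 22–12.
Rossi vs Varga: Rossi wins 22–12.
Tanaka vs Quinn: Quinn wins 23–11.
Tanaka vs Varga: Varga wins 18–16.
Quinn vs Varga: Varga wins 21–13.
No candidate beats all others: Rossi beats Varga beats Quinn beats Rossi, a majority cycle.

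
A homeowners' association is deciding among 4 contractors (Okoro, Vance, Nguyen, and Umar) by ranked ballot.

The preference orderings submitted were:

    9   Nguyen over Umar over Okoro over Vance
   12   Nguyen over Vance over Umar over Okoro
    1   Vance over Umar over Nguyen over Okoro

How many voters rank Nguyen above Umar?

21

Ballots ranking Nguyen above Umar: 9+12 = 21.
Ballots ranking Umar above Nguyen: 1.
So 21 of 22 voters prefer Nguyen to Umar.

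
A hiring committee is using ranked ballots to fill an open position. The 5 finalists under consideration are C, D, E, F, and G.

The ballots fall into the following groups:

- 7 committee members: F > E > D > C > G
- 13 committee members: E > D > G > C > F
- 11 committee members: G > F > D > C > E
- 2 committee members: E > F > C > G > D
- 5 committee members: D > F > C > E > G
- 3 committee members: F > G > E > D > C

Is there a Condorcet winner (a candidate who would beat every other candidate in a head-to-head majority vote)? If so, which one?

Head-to-head results (41 voters total):
C vs D: D wins 39–2.
C vs E: E wins 25–16.
C vs F: F wins 28–13.
C vs G: G wins 27–14.
D vs E: E wins 25–16.
D vs F: F wins 23–18.
D vs G: D wins 25–16.
E vs F: F wins 26–15.
E vs G: E wins 27–14.
F vs G: G wins 24–17.
No candidate beats all others: D beats G beats F beats D, a majority cycle.

No Condorcet winner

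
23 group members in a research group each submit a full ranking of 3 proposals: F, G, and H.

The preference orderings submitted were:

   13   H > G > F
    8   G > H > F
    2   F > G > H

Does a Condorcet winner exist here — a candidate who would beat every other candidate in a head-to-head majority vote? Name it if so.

H

Head-to-head results (23 voters total):
F vs G: G wins 21–2.
F vs H: H wins 21–2.
G vs H: H wins 13–10.
H beats each rival — F (21–2), G (13–10) — so H is the Condorcet winner.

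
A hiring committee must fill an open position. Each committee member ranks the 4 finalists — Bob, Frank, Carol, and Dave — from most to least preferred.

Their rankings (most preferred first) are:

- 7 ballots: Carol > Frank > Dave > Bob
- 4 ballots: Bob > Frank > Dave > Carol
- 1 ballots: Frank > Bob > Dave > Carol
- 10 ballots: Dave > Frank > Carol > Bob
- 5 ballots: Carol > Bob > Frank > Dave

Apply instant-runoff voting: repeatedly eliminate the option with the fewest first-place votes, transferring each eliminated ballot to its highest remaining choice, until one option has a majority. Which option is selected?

Round 1: Carol 12, Dave 10, Bob 4, Frank 1. Frank has the fewest and is eliminated.
Round 2: Carol 12, Dave 10, Bob 5. Bob has the fewest and is eliminated.
Round 3: Dave 15, Carol 12. Dave has a majority.

Dave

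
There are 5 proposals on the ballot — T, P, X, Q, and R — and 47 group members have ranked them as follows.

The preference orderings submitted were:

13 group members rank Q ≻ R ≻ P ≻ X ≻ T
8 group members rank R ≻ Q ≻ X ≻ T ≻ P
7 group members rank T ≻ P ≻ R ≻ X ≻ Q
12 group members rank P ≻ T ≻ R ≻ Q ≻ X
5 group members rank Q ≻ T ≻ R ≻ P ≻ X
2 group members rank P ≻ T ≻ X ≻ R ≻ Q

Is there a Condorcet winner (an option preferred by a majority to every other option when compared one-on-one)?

Head-to-head results (47 voters total):
T vs P: P wins 27–20.
T vs X: T wins 26–21.
T vs Q: Q wins 26–21.
T vs R: T wins 26–21.
P vs X: P wins 39–8.
P vs Q: Q wins 26–21.
P vs R: R wins 26–21.
X vs Q: Q wins 38–9.
X vs R: R wins 45–2.
Q vs R: R wins 29–18.
No candidate beats all others: T beats R beats P beats T, a majority cycle.

No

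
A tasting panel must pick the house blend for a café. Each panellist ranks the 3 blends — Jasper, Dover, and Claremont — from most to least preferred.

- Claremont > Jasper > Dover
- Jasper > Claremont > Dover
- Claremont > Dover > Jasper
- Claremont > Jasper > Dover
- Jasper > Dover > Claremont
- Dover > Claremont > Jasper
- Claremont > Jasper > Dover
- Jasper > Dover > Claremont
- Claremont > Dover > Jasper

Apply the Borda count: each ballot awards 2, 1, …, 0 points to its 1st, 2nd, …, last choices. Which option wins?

Claremont

Borda scores:
  Jasper: 1 + 2 + 0 + 1 + 2 + 0 + 1 + 2 + 0 = 9
  Dover: 0 + 0 + 1 + 0 + 1 + 2 + 0 + 1 + 1 = 6
  Claremont: 2 + 1 + 2 + 2 + 0 + 1 + 2 + 0 + 2 = 12
Claremont has the highest total.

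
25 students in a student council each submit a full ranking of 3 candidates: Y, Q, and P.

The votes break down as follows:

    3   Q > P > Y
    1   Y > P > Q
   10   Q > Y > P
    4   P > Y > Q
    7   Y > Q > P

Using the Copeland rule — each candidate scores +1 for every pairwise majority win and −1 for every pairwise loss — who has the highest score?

Q

Pairwise results:
  Y vs Q: Q wins 13–12.
  Y vs P: Y wins 18–7.
  Q vs P: Q wins 20–5.
Copeland scores (wins − losses):
  Y: 1 − 1 = 0
  Q: 2 − 0 = 2
  P: 0 − 2 = -2
Q has the best Copeland score.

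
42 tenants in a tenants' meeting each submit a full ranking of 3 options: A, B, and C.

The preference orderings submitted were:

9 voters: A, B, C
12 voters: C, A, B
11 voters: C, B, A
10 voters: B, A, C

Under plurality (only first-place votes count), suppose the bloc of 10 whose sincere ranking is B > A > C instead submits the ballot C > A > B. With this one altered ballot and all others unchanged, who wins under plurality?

C

First-place totals with the altered ballot: A 9, B 0, C 33.
The winner is unchanged: still C.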